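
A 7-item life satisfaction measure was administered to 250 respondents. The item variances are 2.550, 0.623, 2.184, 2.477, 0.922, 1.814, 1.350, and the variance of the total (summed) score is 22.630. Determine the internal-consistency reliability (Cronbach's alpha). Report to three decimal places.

ΣVar(i) = 2.550 + 0.623 + 2.184 + 2.477 + 0.922 + 1.814 + 1.350 = 11.920
α = (k/(k−1))·(1 − ΣVar(i)/σ²_total) = (7/6)·(1 − 11.920/22.630) = 0.552

Cronbach's alpha = 0.552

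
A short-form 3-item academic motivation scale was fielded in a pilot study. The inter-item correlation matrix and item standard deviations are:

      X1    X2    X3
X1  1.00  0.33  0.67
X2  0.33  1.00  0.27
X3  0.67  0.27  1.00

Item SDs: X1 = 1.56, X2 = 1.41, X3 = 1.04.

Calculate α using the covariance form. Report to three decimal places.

α = 0.668

Σσ²ᵢ = 1.56² + 1.41² + 1.04² = 5.5033
Covariances σ_ij = r_ij · s_i · s_j:
  σ(X1,X2) = 0.33 × 1.56 × 1.41 = 0.7259
  σ(X1,X3) = 0.67 × 1.56 × 1.04 = 1.0870
  σ(X2,X3) = 0.27 × 1.41 × 1.04 = 0.3959
σ²_T = Σσ²ᵢ + 2·Σσ_ij = 5.5033 + 2 × 2.2088 = 9.9209
α = (3/2)·(1 − 5.5033/9.9209) = 0.668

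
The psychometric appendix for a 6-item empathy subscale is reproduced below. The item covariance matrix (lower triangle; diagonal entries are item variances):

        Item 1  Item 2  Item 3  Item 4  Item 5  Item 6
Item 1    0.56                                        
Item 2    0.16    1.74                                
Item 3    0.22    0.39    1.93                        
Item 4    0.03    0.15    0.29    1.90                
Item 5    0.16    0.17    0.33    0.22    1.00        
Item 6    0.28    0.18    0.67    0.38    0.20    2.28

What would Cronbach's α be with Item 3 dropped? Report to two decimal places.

Cronbach's α = 0.43

Remaining items: Item 1, Item 2, Item 4, Item 5, Item 6 (k = 5).
sum of item variances = 0.56 + 1.74 + 1.90 + 1.00 + 2.28 = 7.48
σ²_T = 7.48 + 2 × 1.93 = 11.34
α (item deleted) = (5/4)·(1 − 7.48/11.34) = 0.43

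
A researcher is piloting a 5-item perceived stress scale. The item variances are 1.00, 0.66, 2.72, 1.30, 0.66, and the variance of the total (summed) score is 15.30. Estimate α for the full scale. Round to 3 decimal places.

Σσᵢ² = 1.00 + 0.66 + 2.72 + 1.30 + 0.66 = 6.34
α = (k/(k−1))·(1 − Σσᵢ²/total variance) = (5/4)·(1 − 6.34/15.30) = 0.732

α = 0.732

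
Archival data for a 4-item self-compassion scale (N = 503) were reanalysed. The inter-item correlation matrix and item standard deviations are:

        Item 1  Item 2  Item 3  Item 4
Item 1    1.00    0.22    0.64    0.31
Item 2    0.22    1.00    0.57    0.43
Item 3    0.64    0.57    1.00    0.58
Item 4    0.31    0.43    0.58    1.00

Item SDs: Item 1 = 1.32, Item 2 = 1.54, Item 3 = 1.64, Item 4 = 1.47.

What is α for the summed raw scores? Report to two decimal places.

α = 0.78

Σσ²ᵢ = 1.32² + 1.54² + 1.64² + 1.47² = 8.9645
Covariances σ_ij = r_ij · s_i · s_j:
  σ(Item 1,Item 2) = 0.22 × 1.32 × 1.54 = 0.4472
  σ(Item 1,Item 3) = 0.64 × 1.32 × 1.64 = 1.3855
  σ(Item 1,Item 4) = 0.31 × 1.32 × 1.47 = 0.6015
  σ(Item 2,Item 3) = 0.57 × 1.54 × 1.64 = 1.4396
  σ(Item 2,Item 4) = 0.43 × 1.54 × 1.47 = 0.9734
  σ(Item 3,Item 4) = 0.58 × 1.64 × 1.47 = 1.3983
σ²_T = Σσ²ᵢ + 2·Σσ_ij = 8.9645 + 2 × 6.2455 = 21.4555
α = (4/3)·(1 − 8.9645/21.4555) = 0.78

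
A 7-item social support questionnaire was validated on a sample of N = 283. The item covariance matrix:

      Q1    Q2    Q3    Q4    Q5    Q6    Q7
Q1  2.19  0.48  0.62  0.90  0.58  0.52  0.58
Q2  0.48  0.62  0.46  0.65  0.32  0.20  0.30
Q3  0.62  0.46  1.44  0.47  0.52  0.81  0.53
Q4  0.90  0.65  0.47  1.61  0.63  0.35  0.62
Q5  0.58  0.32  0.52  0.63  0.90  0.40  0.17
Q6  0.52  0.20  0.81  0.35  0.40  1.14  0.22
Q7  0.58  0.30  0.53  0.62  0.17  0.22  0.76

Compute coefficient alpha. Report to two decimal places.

α = 0.82

ΣVar(i) = 2.19 + 0.62 + 1.44 + 1.61 + 0.90 + 1.14 + 0.76 = 8.66
Sum of off-diagonal covariances = 10.33
Var(T) = 8.66 + 2 × 10.33 = 29.32
α = (k/(k−1))·(1 − ΣVar(i)/Var(T)) = (7/6)·(1 − 8.66/29.32) = 0.82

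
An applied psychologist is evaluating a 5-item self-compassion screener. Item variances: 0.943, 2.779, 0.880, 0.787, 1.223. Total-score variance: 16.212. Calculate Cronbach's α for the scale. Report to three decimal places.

α = 0.740

ΣVar(i) = 0.943 + 2.779 + 0.880 + 0.787 + 1.223 = 6.612
α = (k/(k−1))·(1 − ΣVar(i)/σ²_T) = (5/4)·(1 − 6.612/16.212) = 0.740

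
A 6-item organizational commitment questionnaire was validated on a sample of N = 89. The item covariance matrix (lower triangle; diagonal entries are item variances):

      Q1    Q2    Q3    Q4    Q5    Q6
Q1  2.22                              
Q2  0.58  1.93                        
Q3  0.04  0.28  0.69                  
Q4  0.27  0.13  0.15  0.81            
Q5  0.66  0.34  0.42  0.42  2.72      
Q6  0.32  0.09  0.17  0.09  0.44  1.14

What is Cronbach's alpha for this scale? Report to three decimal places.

Cronbach's alpha = 0.577

Σσᵢ² = 2.22 + 1.93 + 0.69 + 0.81 + 2.72 + 1.14 = 9.51
Sum of the distinct covariances = 4.40
Var(T) = 9.51 + 2 × 4.40 = 18.31
α = (k/(k−1))·(1 − Σσᵢ²/Var(T)) = (6/5)·(1 − 9.51/18.31) = 0.577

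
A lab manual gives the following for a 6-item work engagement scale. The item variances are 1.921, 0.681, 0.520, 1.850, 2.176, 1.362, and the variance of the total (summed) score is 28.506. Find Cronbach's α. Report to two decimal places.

Cronbach's α = 0.84

Σσᵢ² = 1.921 + 0.681 + 0.520 + 1.850 + 2.176 + 1.362 = 8.510
α = (k/(k−1))·(1 − Σσᵢ²/total variance) = (6/5)·(1 − 8.510/28.506) = 0.84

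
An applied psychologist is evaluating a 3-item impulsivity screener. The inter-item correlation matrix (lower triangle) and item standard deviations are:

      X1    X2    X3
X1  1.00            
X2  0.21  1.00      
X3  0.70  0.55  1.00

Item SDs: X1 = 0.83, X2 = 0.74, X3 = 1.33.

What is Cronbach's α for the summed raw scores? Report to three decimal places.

Cronbach's α = 0.735

Σσ²ᵢ = 0.83² + 0.74² + 1.33² = 3.0054
Covariances σ_ij = r_ij · s_i · s_j:
  σ(X1,X2) = 0.21 × 0.83 × 0.74 = 0.1290
  σ(X1,X3) = 0.70 × 0.83 × 1.33 = 0.7727
  σ(X2,X3) = 0.55 × 0.74 × 1.33 = 0.5413
σ²_T = Σσ²ᵢ + 2·Σσ_ij = 3.0054 + 2 × 1.4430 = 5.8914
α = (3/2)·(1 − 3.0054/5.8914) = 0.735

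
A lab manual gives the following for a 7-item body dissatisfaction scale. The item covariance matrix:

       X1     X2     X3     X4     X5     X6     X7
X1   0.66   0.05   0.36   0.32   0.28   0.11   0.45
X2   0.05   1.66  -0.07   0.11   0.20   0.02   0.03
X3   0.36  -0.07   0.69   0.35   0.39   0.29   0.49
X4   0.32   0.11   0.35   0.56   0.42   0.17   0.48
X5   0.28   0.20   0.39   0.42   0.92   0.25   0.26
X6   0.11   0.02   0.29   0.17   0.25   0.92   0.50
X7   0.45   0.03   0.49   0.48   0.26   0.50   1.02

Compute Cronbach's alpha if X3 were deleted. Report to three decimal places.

Cronbach's alpha = 0.672

Remaining items: X1, X2, X4, X5, X6, X7 (k = 6).
sum of item variances = 0.66 + 1.66 + 0.56 + 0.92 + 0.92 + 1.02 = 5.74
total variance = 5.74 + 2 × 3.65 = 13.04
α (item deleted) = (6/5)·(1 − 5.74/13.04) = 0.672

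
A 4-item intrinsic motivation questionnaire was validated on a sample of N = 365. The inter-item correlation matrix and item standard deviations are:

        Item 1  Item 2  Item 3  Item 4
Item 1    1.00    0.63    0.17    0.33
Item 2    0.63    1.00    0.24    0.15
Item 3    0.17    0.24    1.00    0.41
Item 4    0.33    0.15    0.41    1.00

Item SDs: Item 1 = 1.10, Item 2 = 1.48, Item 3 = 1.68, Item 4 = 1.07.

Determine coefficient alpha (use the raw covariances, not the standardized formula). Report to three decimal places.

α = 0.630

Σσ²ᵢ = 1.10² + 1.48² + 1.68² + 1.07² = 7.3677
Covariances σ_ij = r_ij · s_i · s_j:
  σ(Item 1,Item 2) = 0.63 × 1.10 × 1.48 = 1.0256
  σ(Item 1,Item 3) = 0.17 × 1.10 × 1.68 = 0.3142
  σ(Item 1,Item 4) = 0.33 × 1.10 × 1.07 = 0.3884
  σ(Item 2,Item 3) = 0.24 × 1.48 × 1.68 = 0.5967
  σ(Item 2,Item 4) = 0.15 × 1.48 × 1.07 = 0.2375
  σ(Item 3,Item 4) = 0.41 × 1.68 × 1.07 = 0.7370
σ²_T = Σσ²ᵢ + 2·Σσ_ij = 7.3677 + 2 × 3.2994 = 13.9665
α = (4/3)·(1 − 7.3677/13.9665) = 0.630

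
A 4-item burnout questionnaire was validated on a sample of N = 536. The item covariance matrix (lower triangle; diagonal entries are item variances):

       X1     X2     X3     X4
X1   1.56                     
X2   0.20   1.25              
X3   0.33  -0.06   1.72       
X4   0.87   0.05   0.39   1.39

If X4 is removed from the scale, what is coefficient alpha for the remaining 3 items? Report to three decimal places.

Remaining items: X1, X2, X3 (k = 3).
sum of item variances = 1.56 + 1.25 + 1.72 = 4.53
σ²_T = 4.53 + 2 × 0.47 = 5.47
α (item deleted) = (3/2)·(1 − 4.53/5.47) = 0.258

α = 0.258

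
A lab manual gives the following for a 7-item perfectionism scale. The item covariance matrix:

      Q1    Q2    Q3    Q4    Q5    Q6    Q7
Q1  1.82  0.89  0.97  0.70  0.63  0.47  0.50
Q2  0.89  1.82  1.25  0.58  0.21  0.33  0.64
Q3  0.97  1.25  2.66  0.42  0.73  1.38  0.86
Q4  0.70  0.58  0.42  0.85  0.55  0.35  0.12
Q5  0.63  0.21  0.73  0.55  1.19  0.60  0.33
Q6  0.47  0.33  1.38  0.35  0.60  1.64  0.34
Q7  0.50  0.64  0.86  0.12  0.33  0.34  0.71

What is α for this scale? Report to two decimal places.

Σσᵢ² = 1.82 + 1.82 + 2.66 + 0.85 + 1.19 + 1.64 + 0.71 = 10.69
Σ_{i<j} σ_ij = 12.85
total variance = 10.69 + 2 × 12.85 = 36.39
α = (k/(k−1))·(1 − Σσᵢ²/total variance) = (7/6)·(1 − 10.69/36.39) = 0.82

α = 0.82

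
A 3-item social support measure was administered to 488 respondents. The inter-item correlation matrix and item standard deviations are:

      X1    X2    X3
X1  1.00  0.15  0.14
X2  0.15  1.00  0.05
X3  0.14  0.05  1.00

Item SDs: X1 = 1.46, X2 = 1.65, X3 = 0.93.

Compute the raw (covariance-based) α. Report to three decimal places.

α = 0.270

Σσ²ᵢ = 1.46² + 1.65² + 0.93² = 5.7190
Covariances σ_ij = r_ij · s_i · s_j:
  σ(X1,X2) = 0.15 × 1.46 × 1.65 = 0.3614
  σ(X1,X3) = 0.14 × 1.46 × 0.93 = 0.1901
  σ(X2,X3) = 0.05 × 1.65 × 0.93 = 0.0767
σ²_T = Σσ²ᵢ + 2·Σσ_ij = 5.7190 + 2 × 0.6282 = 6.9754
α = (3/2)·(1 − 5.7190/6.9754) = 0.270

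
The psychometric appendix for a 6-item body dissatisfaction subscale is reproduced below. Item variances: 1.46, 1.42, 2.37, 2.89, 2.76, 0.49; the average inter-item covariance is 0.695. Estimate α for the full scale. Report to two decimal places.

ΣVar(i) = 1.46 + 1.42 + 2.37 + 2.89 + 2.76 + 0.49 = 11.39
Sum of the 15 distinct covariances = 15 × 0.695 = 10.425
σ²_T = ΣVar(i) + 2·Σcov = 11.39 + 2 × 10.425 = 32.240
α = (6/5)·(1 − 11.39/32.240) = 0.78

α = 0.78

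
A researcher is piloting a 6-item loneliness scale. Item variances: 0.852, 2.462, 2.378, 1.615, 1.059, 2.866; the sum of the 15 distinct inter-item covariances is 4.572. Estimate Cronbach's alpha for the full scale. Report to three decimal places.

α = 0.539

ΣVar(i) = 0.852 + 2.462 + 2.378 + 1.615 + 1.059 + 2.866 = 11.232
Sum of distinct covariances = 4.572
Var(T) = ΣVar(i) + 2·Σcov = 11.232 + 2 × 4.572 = 20.376
α = (6/5)·(1 − 11.232/20.376) = 0.539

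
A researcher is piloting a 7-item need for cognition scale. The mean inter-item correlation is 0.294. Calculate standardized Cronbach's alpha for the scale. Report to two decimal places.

standardized Cronbach's alpha = 0.74

Standardized α = k·r̄ / (1 + (k−1)·r̄) = 7 × 0.294 / (1 + 6 × 0.294)
  = 2.0580 / 2.7640 = 0.74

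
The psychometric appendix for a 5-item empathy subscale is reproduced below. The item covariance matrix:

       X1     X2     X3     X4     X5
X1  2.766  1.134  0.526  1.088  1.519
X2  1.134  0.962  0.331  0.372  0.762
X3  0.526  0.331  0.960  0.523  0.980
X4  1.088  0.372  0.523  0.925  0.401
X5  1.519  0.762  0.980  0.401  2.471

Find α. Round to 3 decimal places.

α = 0.817

Σσᵢ² = 2.766 + 0.962 + 0.960 + 0.925 + 2.471 = 8.084
Σ_{i<j} σ_ij = 7.636
Var(T) = 8.084 + 2 × 7.636 = 23.356
α = (k/(k−1))·(1 − Σσᵢ²/Var(T)) = (5/4)·(1 − 8.084/23.356) = 0.817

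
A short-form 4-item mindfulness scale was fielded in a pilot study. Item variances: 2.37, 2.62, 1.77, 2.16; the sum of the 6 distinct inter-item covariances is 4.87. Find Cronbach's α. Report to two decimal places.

Σσ²ᵢ = 2.37 + 2.62 + 1.77 + 2.16 = 8.92
Sum of distinct covariances = 4.87
σ²_total = Σσ²ᵢ + 2·Σcov = 8.92 + 2 × 4.87 = 18.66
α = (4/3)·(1 − 8.92/18.66) = 0.70

α = 0.70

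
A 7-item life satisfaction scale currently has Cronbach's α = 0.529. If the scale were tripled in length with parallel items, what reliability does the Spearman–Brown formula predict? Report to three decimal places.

predicted reliability = 0.771

Length factor m = 3
α' = m·α / (1 + (m−1)·α)
   = 3 × 0.529 / (1 + (3 − 1) × 0.529)
   = 1.5870 / 2.0580 = 0.771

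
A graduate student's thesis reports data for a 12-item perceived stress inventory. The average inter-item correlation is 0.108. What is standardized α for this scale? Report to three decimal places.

α = 0.592

Standardized α = k·r̄ / (1 + (k−1)·r̄) = 12 × 0.108 / (1 + 11 × 0.108)
  = 1.2960 / 2.1880 = 0.592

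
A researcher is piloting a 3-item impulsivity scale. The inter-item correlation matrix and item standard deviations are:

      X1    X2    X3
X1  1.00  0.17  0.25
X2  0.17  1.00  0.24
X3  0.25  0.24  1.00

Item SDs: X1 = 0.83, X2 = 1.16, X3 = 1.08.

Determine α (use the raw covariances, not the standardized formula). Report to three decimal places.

α = 0.451

Σσ²ᵢ = 0.83² + 1.16² + 1.08² = 3.2009
Covariances σ_ij = r_ij · s_i · s_j:
  σ(X1,X2) = 0.17 × 0.83 × 1.16 = 0.1637
  σ(X1,X3) = 0.25 × 0.83 × 1.08 = 0.2241
  σ(X2,X3) = 0.24 × 1.16 × 1.08 = 0.3007
σ²_T = Σσ²ᵢ + 2·Σσ_ij = 3.2009 + 2 × 0.6885 = 4.5779
α = (3/2)·(1 − 3.2009/4.5779) = 0.451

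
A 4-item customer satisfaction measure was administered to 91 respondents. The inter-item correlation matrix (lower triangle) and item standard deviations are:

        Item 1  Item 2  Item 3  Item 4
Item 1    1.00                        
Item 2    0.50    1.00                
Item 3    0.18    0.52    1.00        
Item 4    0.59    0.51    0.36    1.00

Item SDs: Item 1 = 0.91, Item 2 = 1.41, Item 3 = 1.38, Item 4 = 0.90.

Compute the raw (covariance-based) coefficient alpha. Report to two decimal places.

Σσ²ᵢ = 0.91² + 1.41² + 1.38² + 0.90² = 5.5306
Covariances σ_ij = r_ij · s_i · s_j:
  σ(Item 1,Item 2) = 0.50 × 0.91 × 1.41 = 0.6415
  σ(Item 1,Item 3) = 0.18 × 0.91 × 1.38 = 0.2260
  σ(Item 1,Item 4) = 0.59 × 0.91 × 0.90 = 0.4832
  σ(Item 2,Item 3) = 0.52 × 1.41 × 1.38 = 1.0118
  σ(Item 2,Item 4) = 0.51 × 1.41 × 0.90 = 0.6472
  σ(Item 3,Item 4) = 0.36 × 1.38 × 0.90 = 0.4471
σ²_T = Σσ²ᵢ + 2·Σσ_ij = 5.5306 + 2 × 3.4568 = 12.4442
α = (4/3)·(1 − 5.5306/12.4442) = 0.74

α = 0.74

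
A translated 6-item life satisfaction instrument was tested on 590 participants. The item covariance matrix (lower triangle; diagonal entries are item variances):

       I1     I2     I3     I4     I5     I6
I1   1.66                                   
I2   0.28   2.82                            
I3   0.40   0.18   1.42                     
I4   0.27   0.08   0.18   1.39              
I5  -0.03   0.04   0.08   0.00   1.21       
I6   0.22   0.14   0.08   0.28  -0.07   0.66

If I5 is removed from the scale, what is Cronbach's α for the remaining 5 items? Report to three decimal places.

Cronbach's α = 0.433

Remaining items: I1, I2, I3, I4, I6 (k = 5).
sum of item variances = 1.66 + 2.82 + 1.42 + 1.39 + 0.66 = 7.95
σ²_T = 7.95 + 2 × 2.11 = 12.17
α (item deleted) = (5/4)·(1 − 7.95/12.17) = 0.433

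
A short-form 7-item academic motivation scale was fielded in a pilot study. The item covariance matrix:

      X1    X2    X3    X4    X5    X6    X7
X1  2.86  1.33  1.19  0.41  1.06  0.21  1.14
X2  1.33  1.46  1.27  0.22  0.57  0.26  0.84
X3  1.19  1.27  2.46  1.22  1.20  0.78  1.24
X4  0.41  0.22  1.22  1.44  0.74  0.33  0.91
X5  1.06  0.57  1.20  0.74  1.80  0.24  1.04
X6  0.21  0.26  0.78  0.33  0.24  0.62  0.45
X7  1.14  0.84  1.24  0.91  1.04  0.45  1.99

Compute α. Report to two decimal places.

α = 0.85

Σσᵢ² = 2.86 + 1.46 + 2.46 + 1.44 + 1.80 + 0.62 + 1.99 = 12.63
Sum of off-diagonal covariances = 16.65
Var(T) = 12.63 + 2 × 16.65 = 45.93
α = (k/(k−1))·(1 − Σσᵢ²/Var(T)) = (7/6)·(1 − 12.63/45.93) = 0.85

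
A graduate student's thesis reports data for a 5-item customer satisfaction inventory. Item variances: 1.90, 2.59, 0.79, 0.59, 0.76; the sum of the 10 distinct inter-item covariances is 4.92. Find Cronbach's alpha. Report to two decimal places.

sum of item variances = 1.90 + 2.59 + 0.79 + 0.59 + 0.76 = 6.63
Sum of distinct covariances = 4.92
σ²_T = sum of item variances + 2·Σcov = 6.63 + 2 × 4.92 = 16.47
α = (5/4)·(1 − 6.63/16.47) = 0.75

Cronbach's alpha = 0.75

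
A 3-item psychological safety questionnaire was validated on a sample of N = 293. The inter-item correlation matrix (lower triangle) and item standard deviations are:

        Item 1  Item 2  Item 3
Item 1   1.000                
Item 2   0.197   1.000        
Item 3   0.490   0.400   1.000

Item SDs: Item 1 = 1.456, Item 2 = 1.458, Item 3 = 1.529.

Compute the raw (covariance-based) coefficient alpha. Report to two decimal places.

coefficient alpha = 0.63

Σσ²ᵢ = 1.456² + 1.458² + 1.529² = 6.5835
Covariances σ_ij = r_ij · s_i · s_j:
  σ(Item 1,Item 2) = 0.197 × 1.456 × 1.458 = 0.4182
  σ(Item 1,Item 3) = 0.490 × 1.456 × 1.529 = 1.0908
  σ(Item 2,Item 3) = 0.400 × 1.458 × 1.529 = 0.8917
σ²_T = Σσ²ᵢ + 2·Σσ_ij = 6.5835 + 2 × 2.4007 = 11.3849
α = (3/2)·(1 − 6.5835/11.3849) = 0.63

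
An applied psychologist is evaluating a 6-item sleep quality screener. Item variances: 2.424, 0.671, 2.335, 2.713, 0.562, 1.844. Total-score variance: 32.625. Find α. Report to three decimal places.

α = 0.812

sum of item variances = 2.424 + 0.671 + 2.335 + 2.713 + 0.562 + 1.844 = 10.549
α = (k/(k−1))·(1 − sum of item variances/σ²_total) = (6/5)·(1 − 10.549/32.625) = 0.812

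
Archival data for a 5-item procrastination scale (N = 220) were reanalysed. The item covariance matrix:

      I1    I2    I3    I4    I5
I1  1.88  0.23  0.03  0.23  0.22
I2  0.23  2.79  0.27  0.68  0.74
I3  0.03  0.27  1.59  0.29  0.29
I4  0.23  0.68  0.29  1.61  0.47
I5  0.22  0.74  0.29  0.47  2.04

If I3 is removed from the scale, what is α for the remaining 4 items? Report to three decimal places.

Remaining items: I1, I2, I4, I5 (k = 4).
Σσᵢ² = 1.88 + 2.79 + 1.61 + 2.04 = 8.32
σ²_total = 8.32 + 2 × 2.57 = 13.46
α (item deleted) = (4/3)·(1 − 8.32/13.46) = 0.509

α = 0.509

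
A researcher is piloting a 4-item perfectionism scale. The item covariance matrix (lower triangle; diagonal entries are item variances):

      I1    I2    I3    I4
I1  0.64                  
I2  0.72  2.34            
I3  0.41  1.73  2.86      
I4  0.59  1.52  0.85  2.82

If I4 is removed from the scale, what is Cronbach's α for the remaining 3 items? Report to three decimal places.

α = 0.742

Remaining items: I1, I2, I3 (k = 3).
Σσᵢ² = 0.64 + 2.34 + 2.86 = 5.84
σ²_total = 5.84 + 2 × 2.86 = 11.56
α (item deleted) = (3/2)·(1 − 5.84/11.56) = 0.742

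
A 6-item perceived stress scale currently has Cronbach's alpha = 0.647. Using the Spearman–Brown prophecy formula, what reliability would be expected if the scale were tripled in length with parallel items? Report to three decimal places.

predicted reliability = 0.846

Length factor m = 3
α' = m·α / (1 + (m−1)·α)
   = 3 × 0.647 / (1 + (3 − 1) × 0.647)
   = 1.9410 / 2.2940 = 0.846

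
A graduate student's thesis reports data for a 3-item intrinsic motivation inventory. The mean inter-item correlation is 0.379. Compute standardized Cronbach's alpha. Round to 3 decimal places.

standardized Cronbach's alpha = 0.647

Standardized α = k·r̄ / (1 + (k−1)·r̄) = 3 × 0.379 / (1 + 2 × 0.379)
  = 1.1370 / 1.7580 = 0.647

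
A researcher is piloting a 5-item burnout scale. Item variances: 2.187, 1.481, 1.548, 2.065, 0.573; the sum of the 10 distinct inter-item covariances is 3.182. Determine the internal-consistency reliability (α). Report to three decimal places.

α = 0.560

Σσᵢ² = 2.187 + 1.481 + 1.548 + 2.065 + 0.573 = 7.854
Sum of distinct covariances = 3.182
σ²_T = Σσᵢ² + 2·Σcov = 7.854 + 2 × 3.182 = 14.218
α = (5/4)·(1 − 7.854/14.218) = 0.560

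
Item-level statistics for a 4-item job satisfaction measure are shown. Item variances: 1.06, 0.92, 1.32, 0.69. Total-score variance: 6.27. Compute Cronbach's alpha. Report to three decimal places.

Cronbach's alpha = 0.485

Σσᵢ² = 1.06 + 0.92 + 1.32 + 0.69 = 3.99
α = (k/(k−1))·(1 − Σσᵢ²/σ²_T) = (4/3)·(1 − 3.99/6.27) = 0.485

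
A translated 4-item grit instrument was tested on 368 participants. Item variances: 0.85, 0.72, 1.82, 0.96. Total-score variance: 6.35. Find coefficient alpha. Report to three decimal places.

Σσ²ᵢ = 0.85 + 0.72 + 1.82 + 0.96 = 4.35
α = (k/(k−1))·(1 − Σσ²ᵢ/σ²_T) = (4/3)·(1 − 4.35/6.35) = 0.420

coefficient alpha = 0.420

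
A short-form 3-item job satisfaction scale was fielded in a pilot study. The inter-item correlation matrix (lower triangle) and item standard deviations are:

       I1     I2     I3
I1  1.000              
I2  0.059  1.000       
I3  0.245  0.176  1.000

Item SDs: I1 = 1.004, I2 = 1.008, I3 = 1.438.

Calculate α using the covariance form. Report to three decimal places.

Σσ²ᵢ = 1.004² + 1.008² + 1.438² = 4.0919
Covariances σ_ij = r_ij · s_i · s_j:
  σ(I1,I2) = 0.059 × 1.004 × 1.008 = 0.0597
  σ(I1,I3) = 0.245 × 1.004 × 1.438 = 0.3537
  σ(I2,I3) = 0.176 × 1.008 × 1.438 = 0.2551
σ²_T = Σσ²ᵢ + 2·Σσ_ij = 4.0919 + 2 × 0.6685 = 5.4289
α = (3/2)·(1 − 4.0919/5.4289) = 0.369

α = 0.369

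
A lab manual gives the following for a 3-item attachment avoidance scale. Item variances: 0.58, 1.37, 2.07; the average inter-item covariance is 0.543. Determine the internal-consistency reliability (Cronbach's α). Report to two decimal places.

α = 0.67

sum of item variances = 0.58 + 1.37 + 2.07 = 4.02
Sum of the 3 distinct covariances = 3 × 0.543 = 1.629
total variance = sum of item variances + 2·Σcov = 4.02 + 2 × 1.629 = 7.278
α = (3/2)·(1 − 4.02/7.278) = 0.67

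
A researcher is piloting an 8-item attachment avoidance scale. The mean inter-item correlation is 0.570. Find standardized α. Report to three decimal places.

Standardized α = k·r̄ / (1 + (k−1)·r̄) = 8 × 0.570 / (1 + 7 × 0.570)
  = 4.5600 / 4.9900 = 0.914

α = 0.914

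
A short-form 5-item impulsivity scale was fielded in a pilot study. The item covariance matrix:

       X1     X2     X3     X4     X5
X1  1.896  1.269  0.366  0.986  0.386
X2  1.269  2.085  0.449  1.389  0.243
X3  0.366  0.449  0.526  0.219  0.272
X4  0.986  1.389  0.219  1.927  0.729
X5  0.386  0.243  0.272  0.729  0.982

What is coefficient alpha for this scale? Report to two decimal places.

coefficient alpha = 0.79

Σσ²ᵢ = 1.896 + 2.085 + 0.526 + 1.927 + 0.982 = 7.416
Sum of the distinct covariances = 6.308
σ²_T = 7.416 + 2 × 6.308 = 20.032
α = (k/(k−1))·(1 − Σσ²ᵢ/σ²_T) = (5/4)·(1 − 7.416/20.032) = 0.79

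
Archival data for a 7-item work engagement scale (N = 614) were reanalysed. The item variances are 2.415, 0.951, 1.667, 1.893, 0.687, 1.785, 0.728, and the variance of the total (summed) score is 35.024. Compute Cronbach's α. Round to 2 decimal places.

sum of item variances = 2.415 + 0.951 + 1.667 + 1.893 + 0.687 + 1.785 + 0.728 = 10.126
α = (k/(k−1))·(1 − sum of item variances/σ²_total) = (7/6)·(1 − 10.126/35.024) = 0.83

α = 0.83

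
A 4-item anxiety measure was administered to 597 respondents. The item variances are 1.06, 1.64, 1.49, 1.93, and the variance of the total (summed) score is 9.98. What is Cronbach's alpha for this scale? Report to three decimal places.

α = 0.516

ΣVar(i) = 1.06 + 1.64 + 1.49 + 1.93 = 6.12
α = (k/(k−1))·(1 − ΣVar(i)/Var(T)) = (4/3)·(1 − 6.12/9.98) = 0.516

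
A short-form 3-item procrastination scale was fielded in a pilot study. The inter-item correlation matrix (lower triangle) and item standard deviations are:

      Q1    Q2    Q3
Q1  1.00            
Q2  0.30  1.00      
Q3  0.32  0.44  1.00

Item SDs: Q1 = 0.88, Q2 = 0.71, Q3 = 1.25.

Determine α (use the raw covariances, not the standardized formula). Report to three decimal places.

α = 0.593

Σσ²ᵢ = 0.88² + 0.71² + 1.25² = 2.8410
Covariances σ_ij = r_ij · s_i · s_j:
  σ(Q1,Q2) = 0.30 × 0.88 × 0.71 = 0.1874
  σ(Q1,Q3) = 0.32 × 0.88 × 1.25 = 0.3520
  σ(Q2,Q3) = 0.44 × 0.71 × 1.25 = 0.3905
σ²_T = Σσ²ᵢ + 2·Σσ_ij = 2.8410 + 2 × 0.9299 = 4.7008
α = (3/2)·(1 − 2.8410/4.7008) = 0.593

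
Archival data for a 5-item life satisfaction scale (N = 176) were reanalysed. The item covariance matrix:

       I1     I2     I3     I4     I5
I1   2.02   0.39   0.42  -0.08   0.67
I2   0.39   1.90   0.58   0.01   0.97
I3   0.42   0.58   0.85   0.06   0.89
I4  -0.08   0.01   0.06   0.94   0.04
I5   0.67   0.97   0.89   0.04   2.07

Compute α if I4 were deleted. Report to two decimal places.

α = 0.71

Remaining items: I1, I2, I3, I5 (k = 4).
sum of item variances = 2.02 + 1.90 + 0.85 + 2.07 = 6.84
σ²_T = 6.84 + 2 × 3.92 = 14.68
α (item deleted) = (4/3)·(1 − 6.84/14.68) = 0.71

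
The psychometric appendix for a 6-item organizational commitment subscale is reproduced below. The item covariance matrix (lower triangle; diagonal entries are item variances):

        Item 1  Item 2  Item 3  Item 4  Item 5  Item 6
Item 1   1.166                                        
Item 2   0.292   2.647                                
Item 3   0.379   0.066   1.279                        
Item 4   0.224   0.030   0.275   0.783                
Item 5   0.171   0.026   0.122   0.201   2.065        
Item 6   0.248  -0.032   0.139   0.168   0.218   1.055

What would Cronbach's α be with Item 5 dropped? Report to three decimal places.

Remaining items: Item 1, Item 2, Item 3, Item 4, Item 6 (k = 5).
Σσᵢ² = 1.166 + 2.647 + 1.279 + 0.783 + 1.055 = 6.930
σ²_total = 6.930 + 2 × 1.789 = 10.508
α (item deleted) = (5/4)·(1 − 6.930/10.508) = 0.426

α = 0.426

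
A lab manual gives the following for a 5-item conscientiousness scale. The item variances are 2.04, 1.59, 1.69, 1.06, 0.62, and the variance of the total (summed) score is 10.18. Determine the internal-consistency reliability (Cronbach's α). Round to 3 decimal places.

Cronbach's α = 0.390

ΣVar(i) = 2.04 + 1.59 + 1.69 + 1.06 + 0.62 = 7.00
α = (k/(k−1))·(1 − ΣVar(i)/σ²_T) = (5/4)·(1 − 7.00/10.18) = 0.390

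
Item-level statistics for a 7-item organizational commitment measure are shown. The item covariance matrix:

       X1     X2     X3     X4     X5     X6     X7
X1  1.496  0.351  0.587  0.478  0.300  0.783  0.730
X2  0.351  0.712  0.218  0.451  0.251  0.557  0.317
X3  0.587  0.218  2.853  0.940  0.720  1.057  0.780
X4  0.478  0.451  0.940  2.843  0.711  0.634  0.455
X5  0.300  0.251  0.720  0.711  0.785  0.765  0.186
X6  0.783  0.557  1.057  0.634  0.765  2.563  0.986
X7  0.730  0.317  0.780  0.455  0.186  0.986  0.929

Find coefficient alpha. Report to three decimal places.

Σσᵢ² = 1.496 + 0.712 + 2.853 + 2.843 + 0.785 + 2.563 + 0.929 = 12.181
Sum of the distinct covariances = 12.257
σ²_total = 12.181 + 2 × 12.257 = 36.695
α = (k/(k−1))·(1 − Σσᵢ²/σ²_total) = (7/6)·(1 − 12.181/36.695) = 0.779

coefficient alpha = 0.779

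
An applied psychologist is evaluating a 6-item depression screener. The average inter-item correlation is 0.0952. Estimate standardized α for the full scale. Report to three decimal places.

Standardized α = k·r̄ / (1 + (k−1)·r̄) = 6 × 0.0952 / (1 + 5 × 0.0952)
  = 0.5712 / 1.4760 = 0.387

α = 0.387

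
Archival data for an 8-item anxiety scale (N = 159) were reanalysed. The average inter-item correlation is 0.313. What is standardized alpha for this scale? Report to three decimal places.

Standardized α = k·r̄ / (1 + (k−1)·r̄) = 8 × 0.313 / (1 + 7 × 0.313)
  = 2.5040 / 3.1910 = 0.785

α = 0.785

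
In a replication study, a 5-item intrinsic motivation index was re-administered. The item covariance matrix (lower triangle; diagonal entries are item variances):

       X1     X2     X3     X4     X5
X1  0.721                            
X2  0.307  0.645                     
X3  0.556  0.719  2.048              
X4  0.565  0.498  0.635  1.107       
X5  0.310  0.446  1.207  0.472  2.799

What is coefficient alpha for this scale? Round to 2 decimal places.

Σσ²ᵢ = 0.721 + 0.645 + 2.048 + 1.107 + 2.799 = 7.320
Σ_{i<j} σ_ij = 5.715
σ²_T = 7.320 + 2 × 5.715 = 18.750
α = (k/(k−1))·(1 − Σσ²ᵢ/σ²_T) = (5/4)·(1 − 7.320/18.750) = 0.76

coefficient alpha = 0.76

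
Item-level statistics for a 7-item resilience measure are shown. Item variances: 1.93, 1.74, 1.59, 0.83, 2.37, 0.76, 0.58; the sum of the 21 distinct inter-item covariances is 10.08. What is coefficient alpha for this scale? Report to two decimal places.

sum of item variances = 1.93 + 1.74 + 1.59 + 0.83 + 2.37 + 0.76 + 0.58 = 9.80
Sum of distinct covariances = 10.08
Var(T) = sum of item variances + 2·Σcov = 9.80 + 2 × 10.08 = 29.96
α = (7/6)·(1 − 9.80/29.96) = 0.79

coefficient alpha = 0.79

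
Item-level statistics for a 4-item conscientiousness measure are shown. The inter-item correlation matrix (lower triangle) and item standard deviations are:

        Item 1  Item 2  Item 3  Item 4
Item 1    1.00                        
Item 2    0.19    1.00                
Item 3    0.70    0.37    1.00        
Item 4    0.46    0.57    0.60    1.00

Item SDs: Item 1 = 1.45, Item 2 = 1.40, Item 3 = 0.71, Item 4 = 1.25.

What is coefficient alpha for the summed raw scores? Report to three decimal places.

coefficient alpha = 0.741

Σσ²ᵢ = 1.45² + 1.40² + 0.71² + 1.25² = 6.1291
Covariances σ_ij = r_ij · s_i · s_j:
  σ(Item 1,Item 2) = 0.19 × 1.45 × 1.40 = 0.3857
  σ(Item 1,Item 3) = 0.70 × 1.45 × 0.71 = 0.7206
  σ(Item 1,Item 4) = 0.46 × 1.45 × 1.25 = 0.8337
  σ(Item 2,Item 3) = 0.37 × 1.40 × 0.71 = 0.3678
  σ(Item 2,Item 4) = 0.57 × 1.40 × 1.25 = 0.9975
  σ(Item 3,Item 4) = 0.60 × 0.71 × 1.25 = 0.5325
σ²_T = Σσ²ᵢ + 2·Σσ_ij = 6.1291 + 2 × 3.8378 = 13.8047
α = (4/3)·(1 − 6.1291/13.8047) = 0.741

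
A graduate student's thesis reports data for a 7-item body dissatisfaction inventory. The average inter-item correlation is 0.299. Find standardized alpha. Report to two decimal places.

α = 0.75

Standardized α = k·r̄ / (1 + (k−1)·r̄) = 7 × 0.299 / (1 + 6 × 0.299)
  = 2.0930 / 2.7940 = 0.75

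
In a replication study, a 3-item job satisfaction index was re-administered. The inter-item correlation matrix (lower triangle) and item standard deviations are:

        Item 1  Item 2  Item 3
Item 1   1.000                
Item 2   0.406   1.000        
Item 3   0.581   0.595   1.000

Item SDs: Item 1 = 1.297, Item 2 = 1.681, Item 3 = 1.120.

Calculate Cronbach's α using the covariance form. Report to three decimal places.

Σσ²ᵢ = 1.297² + 1.681² + 1.120² = 5.7624
Covariances σ_ij = r_ij · s_i · s_j:
  σ(Item 1,Item 2) = 0.406 × 1.297 × 1.681 = 0.8852
  σ(Item 1,Item 3) = 0.581 × 1.297 × 1.120 = 0.8440
  σ(Item 2,Item 3) = 0.595 × 1.681 × 1.120 = 1.1202
σ²_T = Σσ²ᵢ + 2·Σσ_ij = 5.7624 + 2 × 2.8494 = 11.4612
α = (3/2)·(1 − 5.7624/11.4612) = 0.746

α = 0.746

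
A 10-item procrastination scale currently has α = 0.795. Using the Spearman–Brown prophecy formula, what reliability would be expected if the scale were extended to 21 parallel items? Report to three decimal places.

predicted reliability = 0.891

Length factor m = 21/10 = 2.1000
α' = m·α / (1 + (m−1)·α)
   = 21/10 × 0.795 / (1 + (21/10 − 1) × 0.795)
   = 1.6695 / 1.8745 = 0.891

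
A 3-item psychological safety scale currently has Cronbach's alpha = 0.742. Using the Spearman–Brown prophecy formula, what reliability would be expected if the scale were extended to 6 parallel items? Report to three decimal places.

Length factor m = 6/3 = 2.0000
α' = m·α / (1 + (m−1)·α)
   = 6/3 × 0.742 / (1 + (6/3 − 1) × 0.742)
   = 1.4840 / 1.7420 = 0.852

predicted reliability = 0.852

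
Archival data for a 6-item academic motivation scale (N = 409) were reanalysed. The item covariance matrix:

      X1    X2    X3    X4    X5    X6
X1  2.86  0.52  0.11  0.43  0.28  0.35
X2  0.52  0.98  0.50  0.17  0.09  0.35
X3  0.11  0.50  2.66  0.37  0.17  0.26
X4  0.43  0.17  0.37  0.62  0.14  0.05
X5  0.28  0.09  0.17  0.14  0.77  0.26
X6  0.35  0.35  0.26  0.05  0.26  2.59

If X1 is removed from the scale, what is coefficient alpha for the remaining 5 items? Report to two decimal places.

Remaining items: X2, X3, X4, X5, X6 (k = 5).
Σσᵢ² = 0.98 + 2.66 + 0.62 + 0.77 + 2.59 = 7.62
σ²_T = 7.62 + 2 × 2.36 = 12.34
α (item deleted) = (5/4)·(1 − 7.62/12.34) = 0.48

α = 0.48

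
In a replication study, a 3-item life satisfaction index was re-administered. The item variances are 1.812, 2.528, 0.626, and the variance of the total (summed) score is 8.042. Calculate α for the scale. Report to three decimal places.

α = 0.574

Σσ²ᵢ = 1.812 + 2.528 + 0.626 = 4.966
α = (k/(k−1))·(1 − Σσ²ᵢ/σ²_total) = (3/2)·(1 − 4.966/8.042) = 0.574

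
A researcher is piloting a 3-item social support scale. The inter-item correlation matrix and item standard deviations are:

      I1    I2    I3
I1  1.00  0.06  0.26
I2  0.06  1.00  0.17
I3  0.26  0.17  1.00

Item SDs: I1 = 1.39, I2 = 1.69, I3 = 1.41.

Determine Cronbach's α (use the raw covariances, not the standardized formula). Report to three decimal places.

Σσ²ᵢ = 1.39² + 1.69² + 1.41² = 6.7763
Covariances σ_ij = r_ij · s_i · s_j:
  σ(I1,I2) = 0.06 × 1.39 × 1.69 = 0.1409
  σ(I1,I3) = 0.26 × 1.39 × 1.41 = 0.5096
  σ(I2,I3) = 0.17 × 1.69 × 1.41 = 0.4051
σ²_T = Σσ²ᵢ + 2·Σσ_ij = 6.7763 + 2 × 1.0556 = 8.8875
α = (3/2)·(1 − 6.7763/8.8875) = 0.356

α = 0.356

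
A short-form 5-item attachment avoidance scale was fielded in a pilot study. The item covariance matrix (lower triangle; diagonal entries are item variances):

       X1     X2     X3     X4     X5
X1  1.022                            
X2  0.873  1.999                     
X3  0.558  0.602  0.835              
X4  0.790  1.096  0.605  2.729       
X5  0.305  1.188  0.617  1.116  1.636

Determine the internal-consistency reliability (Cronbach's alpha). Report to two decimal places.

Σσ²ᵢ = 1.022 + 1.999 + 0.835 + 2.729 + 1.636 = 8.221
Σ_{i<j} σ_ij = 7.750
σ²_total = 8.221 + 2 × 7.750 = 23.721
α = (k/(k−1))·(1 − Σσ²ᵢ/σ²_total) = (5/4)·(1 − 8.221/23.721) = 0.82

α = 0.82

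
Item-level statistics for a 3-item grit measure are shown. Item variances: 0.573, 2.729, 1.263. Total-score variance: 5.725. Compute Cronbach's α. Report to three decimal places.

Cronbach's α = 0.304

Σσ²ᵢ = 0.573 + 2.729 + 1.263 = 4.565
α = (k/(k−1))·(1 − Σσ²ᵢ/total variance) = (3/2)·(1 − 4.565/5.725) = 0.304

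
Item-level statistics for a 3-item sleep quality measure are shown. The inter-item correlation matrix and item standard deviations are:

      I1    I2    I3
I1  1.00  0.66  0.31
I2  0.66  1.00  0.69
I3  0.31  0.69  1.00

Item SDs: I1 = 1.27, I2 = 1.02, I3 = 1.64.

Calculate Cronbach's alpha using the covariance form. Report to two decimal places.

Σσ²ᵢ = 1.27² + 1.02² + 1.64² = 5.3429
Covariances σ_ij = r_ij · s_i · s_j:
  σ(I1,I2) = 0.66 × 1.27 × 1.02 = 0.8550
  σ(I1,I3) = 0.31 × 1.27 × 1.64 = 0.6457
  σ(I2,I3) = 0.69 × 1.02 × 1.64 = 1.1542
σ²_T = Σσ²ᵢ + 2·Σσ_ij = 5.3429 + 2 × 2.6549 = 10.6527
α = (3/2)·(1 − 5.3429/10.6527) = 0.75

α = 0.75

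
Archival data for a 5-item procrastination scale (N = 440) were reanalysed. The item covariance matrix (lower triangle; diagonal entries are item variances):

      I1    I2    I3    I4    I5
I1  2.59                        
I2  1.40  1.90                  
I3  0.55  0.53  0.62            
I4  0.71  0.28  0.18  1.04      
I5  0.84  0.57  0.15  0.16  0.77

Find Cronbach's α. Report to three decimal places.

Cronbach's α = 0.760

Σσ²ᵢ = 2.59 + 1.90 + 0.62 + 1.04 + 0.77 = 6.92
Σ_{i<j} σ_ij = 5.37
Var(T) = 6.92 + 2 × 5.37 = 17.66
α = (k/(k−1))·(1 − Σσ²ᵢ/Var(T)) = (5/4)·(1 − 6.92/17.66) = 0.760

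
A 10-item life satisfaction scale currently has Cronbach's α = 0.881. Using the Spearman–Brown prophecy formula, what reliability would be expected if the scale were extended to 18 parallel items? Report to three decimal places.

Length factor m = 18/10 = 1.8000
α' = m·α / (1 + (m−1)·α)
   = 18/10 × 0.881 / (1 + (18/10 − 1) × 0.881)
   = 1.5858 / 1.7048 = 0.930

predicted reliability = 0.930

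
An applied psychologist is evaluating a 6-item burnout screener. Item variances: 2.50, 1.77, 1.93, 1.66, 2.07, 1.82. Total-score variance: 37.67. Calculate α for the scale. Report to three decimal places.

sum of item variances = 2.50 + 1.77 + 1.93 + 1.66 + 2.07 + 1.82 = 11.75
α = (k/(k−1))·(1 − sum of item variances/Var(T)) = (6/5)·(1 − 11.75/37.67) = 0.826

α = 0.826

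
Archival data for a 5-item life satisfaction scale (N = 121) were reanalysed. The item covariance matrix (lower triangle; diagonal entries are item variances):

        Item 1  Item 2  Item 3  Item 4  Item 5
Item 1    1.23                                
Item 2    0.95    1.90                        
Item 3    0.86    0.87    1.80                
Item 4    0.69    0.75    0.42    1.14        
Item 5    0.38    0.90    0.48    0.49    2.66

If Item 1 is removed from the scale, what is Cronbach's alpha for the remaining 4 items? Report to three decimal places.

Remaining items: Item 2, Item 3, Item 4, Item 5 (k = 4).
Σσᵢ² = 1.90 + 1.80 + 1.14 + 2.66 = 7.50
total variance = 7.50 + 2 × 3.91 = 15.32
α (item deleted) = (4/3)·(1 − 7.50/15.32) = 0.681

α = 0.681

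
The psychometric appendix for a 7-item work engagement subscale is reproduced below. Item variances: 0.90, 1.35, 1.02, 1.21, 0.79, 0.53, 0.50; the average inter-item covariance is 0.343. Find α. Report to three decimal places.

ΣVar(i) = 0.90 + 1.35 + 1.02 + 1.21 + 0.79 + 0.53 + 0.50 = 6.30
Sum of the 21 distinct covariances = 21 × 0.343 = 7.203
total variance = ΣVar(i) + 2·Σcov = 6.30 + 2 × 7.203 = 20.706
α = (7/6)·(1 − 6.30/20.706) = 0.812

α = 0.812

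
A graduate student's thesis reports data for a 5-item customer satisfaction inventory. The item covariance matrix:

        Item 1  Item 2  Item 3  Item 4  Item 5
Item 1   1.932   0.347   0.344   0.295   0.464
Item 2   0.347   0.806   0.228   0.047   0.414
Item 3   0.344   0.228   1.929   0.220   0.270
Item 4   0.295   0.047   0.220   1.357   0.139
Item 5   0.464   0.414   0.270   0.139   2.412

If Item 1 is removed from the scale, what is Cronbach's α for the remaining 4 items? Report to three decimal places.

Remaining items: Item 2, Item 3, Item 4, Item 5 (k = 4).
sum of item variances = 0.806 + 1.929 + 1.357 + 2.412 = 6.504
total variance = 6.504 + 2 × 1.318 = 9.140
α (item deleted) = (4/3)·(1 − 6.504/9.140) = 0.385

α = 0.385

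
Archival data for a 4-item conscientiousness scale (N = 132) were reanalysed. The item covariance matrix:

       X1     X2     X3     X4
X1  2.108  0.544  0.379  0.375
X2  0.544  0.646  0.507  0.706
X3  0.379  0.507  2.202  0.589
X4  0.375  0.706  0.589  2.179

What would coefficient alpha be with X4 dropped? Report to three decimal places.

coefficient alpha = 0.549

Remaining items: X1, X2, X3 (k = 3).
ΣVar(i) = 2.108 + 0.646 + 2.202 = 4.956
total variance = 4.956 + 2 × 1.430 = 7.816
α (item deleted) = (3/2)·(1 − 4.956/7.816) = 0.549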